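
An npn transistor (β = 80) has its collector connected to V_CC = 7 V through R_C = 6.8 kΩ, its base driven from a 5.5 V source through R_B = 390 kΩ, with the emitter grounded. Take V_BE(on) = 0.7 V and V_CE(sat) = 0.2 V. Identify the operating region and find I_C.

Assume active. Base-emitter loop: I_B = (V_BB − V_BE)/R_B = (5.5 − 0.7)/390 = 0.0123 mA.
I_C = β·I_B = 80×0.0123 = 0.985 mA.
V_CE = V_CC − I_C·R_C = 7 − 0.985×6.8 = 0.305 V > V_CE(sat), so the active-region assumption holds.

active; I_C ≈ 0.98 mA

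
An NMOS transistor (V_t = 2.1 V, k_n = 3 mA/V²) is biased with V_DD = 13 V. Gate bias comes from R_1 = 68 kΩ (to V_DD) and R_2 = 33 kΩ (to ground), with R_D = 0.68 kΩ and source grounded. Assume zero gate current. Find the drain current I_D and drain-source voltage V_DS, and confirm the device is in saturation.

I_D ≈ 6.9 mA, V_DS ≈ 8.3 V

V_G = V_DD·R_2/(R_1+R_2) = 13×33/101 = 4.25 V. With the source grounded, V_GS = V_G = 4.25 V.
Assume saturation: I_D = (k_n/2)(V_GS − V_t)² = (3/2)×(4.25 − 2.1)² = 1.5×2.15² = 6.92 mA.
V_DS = V_DD − I_D·R_D = 13 − 6.92×0.68 = 8.3 V.
Saturation requires V_DS ≥ V_GS − V_t = 2.15 V; 8.3 ≥ 2.15 ✓.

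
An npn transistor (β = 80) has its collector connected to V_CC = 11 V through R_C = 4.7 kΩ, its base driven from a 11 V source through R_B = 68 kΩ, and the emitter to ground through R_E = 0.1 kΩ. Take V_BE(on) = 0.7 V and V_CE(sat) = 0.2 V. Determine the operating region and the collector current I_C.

saturation; I_C ≈ 2.2 mA

Assume active: I_B = (11 − 0.7)/(68 + 81×0.1) = 0.135 mA, I_C = β·I_B = 10.8 mA.
Then V_CE = 11 − 10.8×4.7 − 11×0.1 = -41 V < 0.2 V — the active assumption fails.
Re-solve with V_CE = 0.2 V. KCL at the emitter: V_E/R_E = (V_BB−0.7−V_E)/R_B + (V_CC−0.2−V_E)/R_C, giving V_E = 0.239 V.
I_C = (V_CC − 0.2 − V_E)/R_C = (10.8 − 0.239)/4.7 = 2.25 mA.
Check: I_B = (10.3 − 0.239)/68 = 0.148 mA, and β·I_B = 11.8 mA > I_C, confirming saturation.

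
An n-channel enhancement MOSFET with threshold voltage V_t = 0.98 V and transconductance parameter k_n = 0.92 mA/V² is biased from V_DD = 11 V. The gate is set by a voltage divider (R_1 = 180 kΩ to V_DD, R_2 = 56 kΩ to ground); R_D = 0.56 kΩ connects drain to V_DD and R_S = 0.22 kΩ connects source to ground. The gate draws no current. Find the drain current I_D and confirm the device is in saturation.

I_D ≈ 0.93 mA

V_G = V_DD·R_2/(R_1+R_2) = 11×56/236 = 2.61 V.
Assume saturation: I_D = (k_n/2)(V_GS − V_t)² with V_GS = V_G − I_D·R_S = 2.61 − 0.22·I_D.
Substituting gives 0.0223·I_D² − 1.33·I_D + 1.22 = 0, with roots I_D = 0.934 or 58.8 mA.
The root I_D = 58.8 mA gives V_GS = -10.3 V ≤ V_t, so take I_D = 0.934 mA.
Then V_GS = 2.4 V and V_DS = V_DD − I_D(R_D+R_S) = 11 − 0.934×0.78 = 10.3 V.
Saturation requires V_DS ≥ V_GS − V_t = 1.42 V; 10.3 ≥ 1.42 ✓.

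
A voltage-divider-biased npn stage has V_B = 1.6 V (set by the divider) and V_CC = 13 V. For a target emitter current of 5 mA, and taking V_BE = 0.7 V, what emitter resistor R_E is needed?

V_E = V_B − V_BE = 1.6 − 0.7 = 0.9 V.
R_E = V_E / I_E = 0.9 / 5 = 0.18 kΩ.

R_E ≈ 0.18 kΩ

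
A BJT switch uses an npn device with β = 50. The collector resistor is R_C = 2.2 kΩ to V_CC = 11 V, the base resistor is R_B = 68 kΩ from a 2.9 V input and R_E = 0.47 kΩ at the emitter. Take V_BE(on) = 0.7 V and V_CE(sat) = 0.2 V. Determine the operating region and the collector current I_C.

active; I_C ≈ 1.2 mA

Assume active. Base-emitter loop: I_B = (V_BB − V_BE)/(R_B + (β+1)R_E) = (2.9 − 0.7)/(68 + 51×0.47) = 0.0239 mA.
I_C = β·I_B = 50×0.0239 = 1.2 mA.
V_CE = V_CC − I_C·R_C − I_E·R_E = 11 − 1.2×2.2 − 1.22×0.47 = 7.8 V > V_CE(sat), so the active-region assumption holds.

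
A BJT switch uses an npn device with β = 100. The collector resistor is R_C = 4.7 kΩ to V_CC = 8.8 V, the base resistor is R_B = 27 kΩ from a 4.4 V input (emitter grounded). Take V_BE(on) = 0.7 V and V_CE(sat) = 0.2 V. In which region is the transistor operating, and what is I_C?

Assume active: I_B = (4.4 − 0.7)/27 = 0.137 mA, giving I_C = β·I_B = 13.7 mA.
But then V_CE = 8.8 − 13.7×4.7 = -55.6 V < V_CE(sat) = 0.2 V — impossible in the active region.
So the transistor is saturated. With V_CE = 0.2 V, I_C = (V_CC − 0.2)/R_C = 8.6/4.7 = 1.83 mA.
Check: β·I_B = 13.7 mA > I_C = 1.83 mA, confirming saturation.

saturation; I_C ≈ 1.8 mA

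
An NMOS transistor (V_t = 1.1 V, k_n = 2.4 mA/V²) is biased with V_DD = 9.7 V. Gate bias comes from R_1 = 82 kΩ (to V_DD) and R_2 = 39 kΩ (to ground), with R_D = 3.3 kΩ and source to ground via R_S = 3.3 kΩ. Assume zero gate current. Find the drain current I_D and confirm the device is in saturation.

I_D ≈ 0.43 mA

V_G = V_DD·R_2/(R_1+R_2) = 9.7×39/121 = 3.13 V.
Assume saturation: I_D = (k_n/2)(V_GS − V_t)² with V_GS = V_G − I_D·R_S = 3.13 − 3.3·I_D.
Substituting gives 13.1·I_D² − 17·I_D + 4.93 = 0, with roots I_D = 0.432 or 0.872 mA.
The root I_D = 0.872 mA gives V_GS = 0.247 V ≤ V_t, so take I_D = 0.432 mA.
Then V_GS = 1.7 V and V_DS = V_DD − I_D(R_D+R_S) = 9.7 − 0.432×6.6 = 6.85 V.
Saturation requires V_DS ≥ V_GS − V_t = 0.6 V; 6.85 ≥ 0.6 ✓.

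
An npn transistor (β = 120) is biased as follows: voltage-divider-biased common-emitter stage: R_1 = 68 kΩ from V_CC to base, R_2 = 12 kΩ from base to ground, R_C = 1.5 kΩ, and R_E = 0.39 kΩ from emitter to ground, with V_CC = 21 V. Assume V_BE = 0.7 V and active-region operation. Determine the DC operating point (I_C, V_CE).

I_C ≈ 5.1 mA, V_CE ≈ 11 V

Thevenize the base divider: V_Th = V_CC·R_2/(R_1+R_2) = 21×12/80 = 3.15 V, R_Th = R_1‖R_2 = 10.2 kΩ.
Base-emitter loop: V_Th = I_B·R_Th + V_BE + (β+1)I_B·R_E, so I_B = (3.15 − 0.7) / (10.2 + 121×0.39) = 0.0427 mA.
I_C = β·I_B = 120×0.0427 = 5.12 mA, and I_E = (β+1)I_B = 5.17 mA.
V_CE = V_CC − I_C·R_C − I_E·R_E = 21 − 5.12×1.5 − 5.17×0.39 = 11.3 V.
V_CE = 11.3 V > 0.2 V confirms active-region operation.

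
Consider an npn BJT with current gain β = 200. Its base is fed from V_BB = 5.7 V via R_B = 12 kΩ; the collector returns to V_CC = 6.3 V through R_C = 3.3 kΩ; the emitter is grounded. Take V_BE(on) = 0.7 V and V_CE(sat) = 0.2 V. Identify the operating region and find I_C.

Assume active: I_B = (5.7 − 0.7)/12 = 0.417 mA, giving I_C = β·I_B = 83.3 mA.
But then V_CE = 6.3 − 83.3×3.3 = -269 V < V_CE(sat) = 0.2 V — impossible in the active region.
So the transistor is saturated. With V_CE = 0.2 V, I_C = (V_CC − 0.2)/R_C = 6.1/3.3 = 1.85 mA.
Check: β·I_B = 83.3 mA > I_C = 1.85 mA, confirming saturation.

saturation; I_C ≈ 1.8 mA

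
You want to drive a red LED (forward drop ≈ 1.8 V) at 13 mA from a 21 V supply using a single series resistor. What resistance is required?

The resistor drops V_S − V_D = 21 − 1.8 = 19.2 V at 13 mA.
R = 19.2 V / 13 mA = 1.48 kΩ.

R ≈ 1.5 kΩ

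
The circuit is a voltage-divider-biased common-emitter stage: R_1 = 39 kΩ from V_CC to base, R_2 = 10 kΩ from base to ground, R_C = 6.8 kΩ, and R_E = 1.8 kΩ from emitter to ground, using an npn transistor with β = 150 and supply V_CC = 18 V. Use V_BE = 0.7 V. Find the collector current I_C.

I_C ≈ 1.6 mA

Thevenize the base divider: V_Th = V_CC·R_2/(R_1+R_2) = 18×10/49 = 3.67 V, R_Th = R_1‖R_2 = 7.96 kΩ.
Base-emitter loop: V_Th = I_B·R_Th + V_BE + (β+1)I_B·R_E, so I_B = (3.67 − 0.7) / (7.96 + 151×1.8) = 0.0106 mA.
I_C = β·I_B = 150×0.0106 = 1.59 mA, and I_E = (β+1)I_B = 1.6 mA.
V_CE = V_CC − I_C·R_C − I_E·R_E = 18 − 1.59×6.8 − 1.6×1.8 = 4.27 V.
V_CE = 4.27 V > 0.2 V confirms active-region operation.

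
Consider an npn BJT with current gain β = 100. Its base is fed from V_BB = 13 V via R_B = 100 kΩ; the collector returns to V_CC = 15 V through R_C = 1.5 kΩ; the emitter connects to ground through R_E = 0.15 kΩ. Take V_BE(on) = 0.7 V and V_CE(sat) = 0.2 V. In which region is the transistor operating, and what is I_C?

saturation; I_C ≈ 9 mA

Assume active: I_B = (13 − 0.7)/(100 + 101×0.15) = 0.107 mA, I_C = β·I_B = 10.7 mA.
Then V_CE = 15 − 10.7×1.5 − 10.8×0.15 = -2.64 V < 0.2 V — the active assumption fails.
Re-solve with V_CE = 0.2 V. KCL at the emitter: V_E/R_E = (V_BB−0.7−V_E)/R_B + (V_CC−0.2−V_E)/R_C, giving V_E = 1.36 V.
I_C = (V_CC − 0.2 − V_E)/R_C = (14.8 − 1.36)/1.5 = 8.96 mA.
Check: I_B = (12.3 − 1.36)/100 = 0.109 mA, and β·I_B = 10.9 mA > I_C, confirming saturation.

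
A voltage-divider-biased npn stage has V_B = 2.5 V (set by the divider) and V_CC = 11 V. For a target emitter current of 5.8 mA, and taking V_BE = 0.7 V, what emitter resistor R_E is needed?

V_E = V_B − V_BE = 2.5 − 0.7 = 1.8 V.
R_E = V_E / I_E = 1.8 / 5.8 = 0.31 kΩ.

R_E ≈ 0.31 kΩ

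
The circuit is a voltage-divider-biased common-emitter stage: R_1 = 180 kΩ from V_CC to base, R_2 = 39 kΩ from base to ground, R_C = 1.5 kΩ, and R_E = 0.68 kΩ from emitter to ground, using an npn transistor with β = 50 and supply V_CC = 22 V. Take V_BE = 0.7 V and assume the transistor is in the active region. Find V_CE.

Thevenize the base divider: V_Th = V_CC·R_2/(R_1+R_2) = 22×39/219 = 3.92 V, R_Th = R_1‖R_2 = 32.1 kΩ.
Base-emitter loop: V_Th = I_B·R_Th + V_BE + (β+1)I_B·R_E, so I_B = (3.92 − 0.7) / (32.1 + 51×0.68) = 0.0482 mA.
I_C = β·I_B = 50×0.0482 = 2.41 mA, and I_E = (β+1)I_B = 2.46 mA.
V_CE = V_CC − I_C·R_C − I_E·R_E = 22 − 2.41×1.5 − 2.46×0.68 = 16.7 V.
V_CE = 16.7 V > 0.2 V confirms active-region operation.

V_CE ≈ 17 V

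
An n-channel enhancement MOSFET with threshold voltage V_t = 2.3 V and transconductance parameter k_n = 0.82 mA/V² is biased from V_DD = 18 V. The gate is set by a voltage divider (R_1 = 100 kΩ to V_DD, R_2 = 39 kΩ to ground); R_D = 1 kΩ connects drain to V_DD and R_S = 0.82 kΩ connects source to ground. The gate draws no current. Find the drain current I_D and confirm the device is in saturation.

V_G = V_DD·R_2/(R_1+R_2) = 18×39/139 = 5.05 V.
Assume saturation: I_D = (k_n/2)(V_GS − V_t)² with V_GS = V_G − I_D·R_S = 5.05 − 0.82·I_D.
Substituting gives 0.276·I_D² − 2.85·I_D + 3.1 = 0, with roots I_D = 1.24 or 9.1 mA.
The root I_D = 9.1 mA gives V_GS = -2.41 V ≤ V_t, so take I_D = 1.24 mA.
Then V_GS = 4.04 V and V_DS = V_DD − I_D(R_D+R_S) = 18 − 1.24×1.82 = 15.7 V.
Saturation requires V_DS ≥ V_GS − V_t = 1.74 V; 15.7 ≥ 1.74 ✓.

I_D ≈ 1.2 mA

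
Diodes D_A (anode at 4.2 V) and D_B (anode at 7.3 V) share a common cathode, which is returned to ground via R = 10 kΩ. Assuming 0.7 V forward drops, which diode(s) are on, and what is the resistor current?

Only D_B conducts; I_R ≈ 0.66 mA

Assume both conduct. Then node N would need to be at both 4.2−0.7 = 3.5 V and 7.3−0.7 = 6.6 V, which is impossible.
Assume only D_B conducts: V_N = 7.3 − 0.7 = 6.6 V, so I_R = 6.6/10 = 0.66 mA.
Check D_A: its anode-to-cathode voltage is 4.2 − 6.6 = -2.4 V < 0.7 V, so it is off. The assumption is consistent.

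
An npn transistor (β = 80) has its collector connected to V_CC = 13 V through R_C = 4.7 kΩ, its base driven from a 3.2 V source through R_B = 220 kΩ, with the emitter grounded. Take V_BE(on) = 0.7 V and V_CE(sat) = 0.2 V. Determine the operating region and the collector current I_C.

Assume active. Base-emitter loop: I_B = (V_BB − V_BE)/R_B = (3.2 − 0.7)/220 = 0.0114 mA.
I_C = β·I_B = 80×0.0114 = 0.909 mA.
V_CE = V_CC − I_C·R_C = 13 − 0.909×4.7 = 8.73 V > V_CE(sat), so the active-region assumption holds.

active; I_C ≈ 0.91 mA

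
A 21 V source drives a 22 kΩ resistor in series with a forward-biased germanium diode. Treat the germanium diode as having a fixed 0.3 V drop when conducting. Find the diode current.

KVL around the loop: 21 = V_D + I·R = 0.3 + I × 22 kΩ.
So I = (21 − 0.3) / 22 kΩ = 20.7 / 22 = 0.941 mA.

I ≈ 0.94 mA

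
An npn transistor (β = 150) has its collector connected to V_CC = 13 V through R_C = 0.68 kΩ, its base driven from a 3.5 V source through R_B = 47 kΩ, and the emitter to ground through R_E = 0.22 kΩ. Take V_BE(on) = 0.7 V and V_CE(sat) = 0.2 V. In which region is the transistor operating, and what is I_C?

active; I_C ≈ 5.2 mA

Assume active. Base-emitter loop: I_B = (V_BB − V_BE)/(R_B + (β+1)R_E) = (3.5 − 0.7)/(47 + 151×0.22) = 0.0349 mA.
I_C = β·I_B = 150×0.0349 = 5.24 mA.
V_CE = V_CC − I_C·R_C − I_E·R_E = 13 − 5.24×0.68 − 5.27×0.22 = 8.28 V > V_CE(sat), so the active-region assumption holds.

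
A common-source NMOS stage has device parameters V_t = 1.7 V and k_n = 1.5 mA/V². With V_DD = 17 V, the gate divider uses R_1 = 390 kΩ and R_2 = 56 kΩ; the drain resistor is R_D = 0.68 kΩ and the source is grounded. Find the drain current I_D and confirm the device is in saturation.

V_G = V_DD·R_2/(R_1+R_2) = 17×56/446 = 2.13 V. With the source grounded, V_GS = V_G = 2.13 V.
Assume saturation: I_D = (k_n/2)(V_GS − V_t)² = (1.5/2)×(2.13 − 1.7)² = 0.75×0.435² = 0.142 mA.
V_DS = V_DD − I_D·R_D = 17 − 0.142×0.68 = 16.9 V.
Saturation requires V_DS ≥ V_GS − V_t = 0.435 V; 16.9 ≥ 0.435 ✓.

I_D ≈ 0.14 mA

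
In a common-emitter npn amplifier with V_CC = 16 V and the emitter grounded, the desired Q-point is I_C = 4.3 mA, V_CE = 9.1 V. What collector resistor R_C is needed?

Collector loop: V_CC = I_C·R_C + V_CE.
R_C = (V_CC − V_CE)/I_C = (16 − 9.1)/4.3 = 1.6 kΩ.

R_C ≈ 1.6 kΩ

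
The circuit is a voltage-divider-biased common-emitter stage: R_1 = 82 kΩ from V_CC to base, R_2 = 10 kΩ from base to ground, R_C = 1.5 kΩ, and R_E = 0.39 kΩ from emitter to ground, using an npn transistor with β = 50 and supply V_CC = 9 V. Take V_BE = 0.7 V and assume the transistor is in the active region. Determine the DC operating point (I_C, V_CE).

I_C ≈ 0.48 mA, V_CE ≈ 8.1 V

Thevenize the base divider: V_Th = V_CC·R_2/(R_1+R_2) = 9×10/92 = 0.978 V, R_Th = R_1‖R_2 = 8.91 kΩ.
Base-emitter loop: V_Th = I_B·R_Th + V_BE + (β+1)I_B·R_E, so I_B = (0.978 − 0.7) / (8.91 + 51×0.39) = 0.00966 mA.
I_C = β·I_B = 50×0.00966 = 0.483 mA, and I_E = (β+1)I_B = 0.493 mA.
V_CE = V_CC − I_C·R_C − I_E·R_E = 9 − 0.483×1.5 − 0.493×0.39 = 8.08 V.
V_CE = 8.08 V > 0.2 V confirms active-region operation.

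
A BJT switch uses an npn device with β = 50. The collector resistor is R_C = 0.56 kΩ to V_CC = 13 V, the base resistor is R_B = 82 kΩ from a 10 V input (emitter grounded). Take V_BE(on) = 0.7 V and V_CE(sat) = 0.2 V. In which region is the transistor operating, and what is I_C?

active; I_C ≈ 5.7 mA

Assume active. Base-emitter loop: I_B = (V_BB − V_BE)/R_B = (10 − 0.7)/82 = 0.113 mA.
I_C = β·I_B = 50×0.113 = 5.67 mA.
V_CE = V_CC − I_C·R_C = 13 − 5.67×0.56 = 9.82 V > V_CE(sat), so the active-region assumption holds.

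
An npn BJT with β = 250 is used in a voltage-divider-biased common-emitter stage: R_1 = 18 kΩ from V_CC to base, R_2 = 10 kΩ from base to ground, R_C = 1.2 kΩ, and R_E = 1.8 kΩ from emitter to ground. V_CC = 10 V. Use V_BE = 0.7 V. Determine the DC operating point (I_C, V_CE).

Thevenize the base divider: V_Th = V_CC·R_2/(R_1+R_2) = 10×10/28 = 3.57 V, R_Th = R_1‖R_2 = 6.43 kΩ.
Base-emitter loop: V_Th = I_B·R_Th + V_BE + (β+1)I_B·R_E, so I_B = (3.57 − 0.7) / (6.43 + 251×1.8) = 0.00627 mA.
I_C = β·I_B = 250×0.00627 = 1.57 mA, and I_E = (β+1)I_B = 1.57 mA.
V_CE = V_CC − I_C·R_C − I_E·R_E = 10 − 1.57×1.2 − 1.57×1.8 = 5.29 V.
V_CE = 5.29 V > 0.2 V confirms active-region operation.

I_C ≈ 1.6 mA, V_CE ≈ 5.3 V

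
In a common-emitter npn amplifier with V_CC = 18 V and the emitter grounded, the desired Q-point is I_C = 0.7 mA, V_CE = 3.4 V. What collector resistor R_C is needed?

R_C ≈ 21 kΩ

Collector loop: V_CC = I_C·R_C + V_CE.
R_C = (V_CC − V_CE)/I_C = (18 − 3.4)/0.7 = 20.9 kΩ.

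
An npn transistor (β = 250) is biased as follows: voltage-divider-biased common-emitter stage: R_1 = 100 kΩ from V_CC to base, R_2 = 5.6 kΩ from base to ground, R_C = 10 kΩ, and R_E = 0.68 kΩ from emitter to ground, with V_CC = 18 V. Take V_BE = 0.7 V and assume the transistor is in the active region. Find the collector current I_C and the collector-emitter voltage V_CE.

I_C ≈ 0.36 mA, V_CE ≈ 14 V

Thevenize the base divider: V_Th = V_CC·R_2/(R_1+R_2) = 18×5.6/106 = 0.955 V, R_Th = R_1‖R_2 = 5.3 kΩ.
Base-emitter loop: V_Th = I_B·R_Th + V_BE + (β+1)I_B·R_E, so I_B = (0.955 − 0.7) / (5.3 + 251×0.68) = 0.00145 mA.
I_C = β·I_B = 250×0.00145 = 0.362 mA, and I_E = (β+1)I_B = 0.363 mA.
V_CE = V_CC − I_C·R_C − I_E·R_E = 18 − 0.362×10 − 0.363×0.68 = 14.1 V.
V_CE = 14.1 V > 0.2 V confirms active-region operation.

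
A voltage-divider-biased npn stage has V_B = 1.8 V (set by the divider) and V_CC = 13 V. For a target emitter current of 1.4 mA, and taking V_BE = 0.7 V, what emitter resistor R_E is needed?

R_E ≈ 0.79 kΩ

V_E = V_B − V_BE = 1.8 − 0.7 = 1.1 V.
R_E = V_E / I_E = 1.1 / 1.4 = 0.786 kΩ.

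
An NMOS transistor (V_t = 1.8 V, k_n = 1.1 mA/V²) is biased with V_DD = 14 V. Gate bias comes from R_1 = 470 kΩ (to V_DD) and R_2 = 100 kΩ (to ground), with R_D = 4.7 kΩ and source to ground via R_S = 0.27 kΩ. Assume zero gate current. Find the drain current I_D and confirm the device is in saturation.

V_G = V_DD·R_2/(R_1+R_2) = 14×100/570 = 2.46 V.
Assume saturation: I_D = (k_n/2)(V_GS − V_t)² with V_GS = V_G − I_D·R_S = 2.46 − 0.27·I_D.
Substituting gives 0.0401·I_D² − 1.19·I_D + 0.237 = 0, with roots I_D = 0.2 or 29.6 mA.
The root I_D = 29.6 mA gives V_GS = -5.54 V ≤ V_t, so take I_D = 0.2 mA.
Then V_GS = 2.4 V and V_DS = V_DD − I_D(R_D+R_S) = 14 − 0.2×4.97 = 13 V.
Saturation requires V_DS ≥ V_GS − V_t = 0.602 V; 13 ≥ 0.602 ✓.

I_D ≈ 0.2 mA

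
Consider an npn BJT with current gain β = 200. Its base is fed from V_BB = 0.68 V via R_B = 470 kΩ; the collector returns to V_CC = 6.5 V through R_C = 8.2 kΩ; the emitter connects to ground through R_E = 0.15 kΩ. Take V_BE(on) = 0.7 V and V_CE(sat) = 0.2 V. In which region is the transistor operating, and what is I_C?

V_BB = 0.68 V ≤ V_BE(on) = 0.7 V, so the base-emitter junction is not forward biased.
The transistor is in cutoff: I_B = I_C = 0.

cutoff; I_C ≈ 0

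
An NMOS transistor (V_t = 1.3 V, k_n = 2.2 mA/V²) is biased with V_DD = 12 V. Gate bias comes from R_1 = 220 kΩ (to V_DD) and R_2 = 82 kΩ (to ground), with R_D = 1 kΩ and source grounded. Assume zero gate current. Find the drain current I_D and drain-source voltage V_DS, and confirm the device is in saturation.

I_D ≈ 4.2 mA, V_DS ≈ 7.8 V

V_G = V_DD·R_2/(R_1+R_2) = 12×82/302 = 3.26 V. With the source grounded, V_GS = V_G = 3.26 V.
Assume saturation: I_D = (k_n/2)(V_GS − V_t)² = (2.2/2)×(3.26 − 1.3)² = 1.1×1.96² = 4.22 mA.
V_DS = V_DD − I_D·R_D = 12 − 4.22×1 = 7.78 V.
Saturation requires V_DS ≥ V_GS − V_t = 1.96 V; 7.78 ≥ 1.96 ✓.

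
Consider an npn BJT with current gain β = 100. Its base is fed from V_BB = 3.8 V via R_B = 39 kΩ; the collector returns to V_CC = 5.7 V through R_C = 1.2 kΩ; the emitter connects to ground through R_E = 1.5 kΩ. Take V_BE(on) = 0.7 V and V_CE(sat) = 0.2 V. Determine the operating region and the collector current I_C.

Assume active. Base-emitter loop: I_B = (V_BB − V_BE)/(R_B + (β+1)R_E) = (3.8 − 0.7)/(39 + 101×1.5) = 0.0163 mA.
I_C = β·I_B = 100×0.0163 = 1.63 mA.
V_CE = V_CC − I_C·R_C − I_E·R_E = 5.7 − 1.63×1.2 − 1.64×1.5 = 1.28 V > V_CE(sat), so the active-region assumption holds.

active; I_C ≈ 1.6 mA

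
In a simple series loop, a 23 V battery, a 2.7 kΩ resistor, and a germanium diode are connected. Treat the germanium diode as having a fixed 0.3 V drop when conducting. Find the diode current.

I ≈ 8.4 mA

KVL around the loop: 23 = V_D + I·R = 0.3 + I × 2.7 kΩ.
So I = (23 − 0.3) / 2.7 kΩ = 22.7 / 2.7 = 8.41 mA.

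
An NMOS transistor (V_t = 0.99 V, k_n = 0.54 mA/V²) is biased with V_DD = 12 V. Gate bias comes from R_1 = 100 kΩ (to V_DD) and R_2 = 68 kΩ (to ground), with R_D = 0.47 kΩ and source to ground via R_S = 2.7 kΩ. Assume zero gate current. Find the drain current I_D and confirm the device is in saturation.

V_G = V_DD·R_2/(R_1+R_2) = 12×68/168 = 4.86 V.
Assume saturation: I_D = (k_n/2)(V_GS − V_t)² with V_GS = V_G − I_D·R_S = 4.86 − 2.7·I_D.
Substituting gives 1.97·I_D² − 6.64·I_D + 4.04 = 0, with roots I_D = 0.796 or 2.58 mA.
The root I_D = 2.58 mA gives V_GS = -2.1 V ≤ V_t, so take I_D = 0.796 mA.
Then V_GS = 2.71 V and V_DS = V_DD − I_D(R_D+R_S) = 12 − 0.796×3.17 = 9.48 V.
Saturation requires V_DS ≥ V_GS − V_t = 1.72 V; 9.48 ≥ 1.72 ✓.

I_D ≈ 0.8 mA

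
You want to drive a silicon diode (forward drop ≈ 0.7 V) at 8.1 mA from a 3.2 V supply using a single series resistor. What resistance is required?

R ≈ 0.31 kΩ

The resistor drops V_S − V_D = 3.2 − 0.7 = 2.5 V at 8.1 mA.
R = 2.5 V / 8.1 mA = 0.309 kΩ.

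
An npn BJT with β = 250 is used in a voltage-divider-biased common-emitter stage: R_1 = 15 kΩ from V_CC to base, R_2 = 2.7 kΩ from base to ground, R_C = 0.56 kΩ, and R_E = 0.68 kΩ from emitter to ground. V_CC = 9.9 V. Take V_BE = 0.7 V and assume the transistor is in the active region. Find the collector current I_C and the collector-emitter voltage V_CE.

Thevenize the base divider: V_Th = V_CC·R_2/(R_1+R_2) = 9.9×2.7/17.7 = 1.51 V, R_Th = R_1‖R_2 = 2.29 kΩ.
Base-emitter loop: V_Th = I_B·R_Th + V_BE + (β+1)I_B·R_E, so I_B = (1.51 − 0.7) / (2.29 + 251×0.68) = 0.00468 mA.
I_C = β·I_B = 250×0.00468 = 1.17 mA, and I_E = (β+1)I_B = 1.18 mA.
V_CE = V_CC − I_C·R_C − I_E·R_E = 9.9 − 1.17×0.56 − 1.18×0.68 = 8.44 V.
V_CE = 8.44 V > 0.2 V confirms active-region operation.

I_C ≈ 1.2 mA, V_CE ≈ 8.4 V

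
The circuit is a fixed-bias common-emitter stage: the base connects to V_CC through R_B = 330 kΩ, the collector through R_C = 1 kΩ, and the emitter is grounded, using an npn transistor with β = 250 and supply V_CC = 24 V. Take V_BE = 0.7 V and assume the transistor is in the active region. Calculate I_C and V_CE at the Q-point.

Base loop: V_CC = I_B·R_B + V_BE, so I_B = (24 − 0.7)/330 kΩ = 0.0706 mA.
In the active region I_C = β·I_B = 250 × 0.0706 = 17.7 mA.
Collector loop: V_CE = V_CC − I_C·R_C = 24 − 17.7×1 = 6.35 V.
Since V_CE = 6.35 V > V_CE(sat) ≈ 0.2 V, the transistor is in the active region as assumed.

I_C ≈ 18 mA, V_CE ≈ 6.3 V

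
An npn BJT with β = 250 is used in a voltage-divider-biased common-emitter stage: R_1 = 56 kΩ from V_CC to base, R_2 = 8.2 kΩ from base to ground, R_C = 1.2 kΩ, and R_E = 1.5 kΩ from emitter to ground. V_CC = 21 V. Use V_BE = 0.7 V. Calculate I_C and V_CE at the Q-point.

I_C ≈ 1.3 mA, V_CE ≈ 18 V

Thevenize the base divider: V_Th = V_CC·R_2/(R_1+R_2) = 21×8.2/64.2 = 2.68 V, R_Th = R_1‖R_2 = 7.15 kΩ.
Base-emitter loop: V_Th = I_B·R_Th + V_BE + (β+1)I_B·R_E, so I_B = (2.68 − 0.7) / (7.15 + 251×1.5) = 0.00517 mA.
I_C = β·I_B = 250×0.00517 = 1.29 mA, and I_E = (β+1)I_B = 1.3 mA.
V_CE = V_CC − I_C·R_C − I_E·R_E = 21 − 1.29×1.2 − 1.3×1.5 = 17.5 V.
V_CE = 17.5 V > 0.2 V confirms active-region operation.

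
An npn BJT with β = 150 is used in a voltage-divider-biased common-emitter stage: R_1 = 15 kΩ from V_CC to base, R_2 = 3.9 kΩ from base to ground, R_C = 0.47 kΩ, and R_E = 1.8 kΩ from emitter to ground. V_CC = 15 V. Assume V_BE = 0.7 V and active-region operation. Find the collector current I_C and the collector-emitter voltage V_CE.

Thevenize the base divider: V_Th = V_CC·R_2/(R_1+R_2) = 15×3.9/18.9 = 3.1 V, R_Th = R_1‖R_2 = 3.1 kΩ.
Base-emitter loop: V_Th = I_B·R_Th + V_BE + (β+1)I_B·R_E, so I_B = (3.1 − 0.7) / (3.1 + 151×1.8) = 0.00871 mA.
I_C = β·I_B = 150×0.00871 = 1.31 mA, and I_E = (β+1)I_B = 1.32 mA.
V_CE = V_CC − I_C·R_C − I_E·R_E = 15 − 1.31×0.47 − 1.32×1.8 = 12 V.
V_CE = 12 V > 0.2 V confirms active-region operation.

I_C ≈ 1.3 mA, V_CE ≈ 12 V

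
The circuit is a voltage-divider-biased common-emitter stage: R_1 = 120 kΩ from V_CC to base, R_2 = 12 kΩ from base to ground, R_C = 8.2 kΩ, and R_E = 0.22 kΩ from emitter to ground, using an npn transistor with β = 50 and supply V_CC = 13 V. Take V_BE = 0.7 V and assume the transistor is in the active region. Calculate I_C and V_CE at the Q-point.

I_C ≈ 1.1 mA, V_CE ≈ 3.8 V

Thevenize the base divider: V_Th = V_CC·R_2/(R_1+R_2) = 13×12/132 = 1.18 V, R_Th = R_1‖R_2 = 10.9 kΩ.
Base-emitter loop: V_Th = I_B·R_Th + V_BE + (β+1)I_B·R_E, so I_B = (1.18 − 0.7) / (10.9 + 51×0.22) = 0.0218 mA.
I_C = β·I_B = 50×0.0218 = 1.09 mA, and I_E = (β+1)I_B = 1.11 mA.
V_CE = V_CC − I_C·R_C − I_E·R_E = 13 − 1.09×8.2 − 1.11×0.22 = 3.83 V.
V_CE = 3.83 V > 0.2 V confirms active-region operation.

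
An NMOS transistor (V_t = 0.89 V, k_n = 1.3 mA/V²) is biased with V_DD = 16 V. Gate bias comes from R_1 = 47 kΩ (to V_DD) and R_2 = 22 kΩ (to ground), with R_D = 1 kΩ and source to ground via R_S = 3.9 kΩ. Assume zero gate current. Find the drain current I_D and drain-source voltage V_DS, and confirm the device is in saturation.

V_G = V_DD·R_2/(R_1+R_2) = 16×22/69 = 5.1 V.
Assume saturation: I_D = (k_n/2)(V_GS − V_t)² with V_GS = V_G − I_D·R_S = 5.1 − 3.9·I_D.
Substituting gives 9.89·I_D² − 22.4·I_D + 11.5 = 0, with roots I_D = 0.796 or 1.46 mA.
The root I_D = 1.46 mA gives V_GS = -0.611 V ≤ V_t, so take I_D = 0.796 mA.
Then V_GS = 2 V and V_DS = V_DD − I_D(R_D+R_S) = 16 − 0.796×4.9 = 12.1 V.
Saturation requires V_DS ≥ V_GS − V_t = 1.11 V; 12.1 ≥ 1.11 ✓.

I_D ≈ 0.8 mA, V_DS ≈ 12 V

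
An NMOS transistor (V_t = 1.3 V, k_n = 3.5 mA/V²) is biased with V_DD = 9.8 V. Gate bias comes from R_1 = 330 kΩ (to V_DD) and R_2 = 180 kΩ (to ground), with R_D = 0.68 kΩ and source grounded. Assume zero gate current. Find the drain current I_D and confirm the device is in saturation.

I_D ≈ 8.2 mA

V_G = V_DD·R_2/(R_1+R_2) = 9.8×180/510 = 3.46 V. With the source grounded, V_GS = V_G = 3.46 V.
Assume saturation: I_D = (k_n/2)(V_GS − V_t)² = (3.5/2)×(3.46 − 1.3)² = 1.75×2.16² = 8.16 mA.
V_DS = V_DD − I_D·R_D = 9.8 − 8.16×0.68 = 4.25 V.
Saturation requires V_DS ≥ V_GS − V_t = 2.16 V; 4.25 ≥ 2.16 ✓.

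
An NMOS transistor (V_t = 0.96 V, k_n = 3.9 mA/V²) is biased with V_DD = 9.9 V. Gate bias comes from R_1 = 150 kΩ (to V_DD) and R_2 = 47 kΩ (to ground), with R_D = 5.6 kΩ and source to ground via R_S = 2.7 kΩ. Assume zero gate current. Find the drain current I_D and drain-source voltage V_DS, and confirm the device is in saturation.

V_G = V_DD·R_2/(R_1+R_2) = 9.9×47/197 = 2.36 V.
Assume saturation: I_D = (k_n/2)(V_GS − V_t)² with V_GS = V_G − I_D·R_S = 2.36 − 2.7·I_D.
Substituting gives 14.2·I_D² − 15.8·I_D + 3.83 = 0, with roots I_D = 0.36 or 0.749 mA.
The root I_D = 0.749 mA gives V_GS = 0.34 V ≤ V_t, so take I_D = 0.36 mA.
Then V_GS = 1.39 V and V_DS = V_DD − I_D(R_D+R_S) = 9.9 − 0.36×8.3 = 6.91 V.
Saturation requires V_DS ≥ V_GS − V_t = 0.43 V; 6.91 ≥ 0.43 ✓.

I_D ≈ 0.36 mA, V_DS ≈ 6.9 V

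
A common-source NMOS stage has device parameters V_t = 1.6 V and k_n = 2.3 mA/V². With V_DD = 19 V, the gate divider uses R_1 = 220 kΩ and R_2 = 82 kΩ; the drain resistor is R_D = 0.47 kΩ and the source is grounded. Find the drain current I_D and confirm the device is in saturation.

I_D ≈ 15 mA

V_G = V_DD·R_2/(R_1+R_2) = 19×82/302 = 5.16 V. With the source grounded, V_GS = V_G = 5.16 V.
Assume saturation: I_D = (k_n/2)(V_GS − V_t)² = (2.3/2)×(5.16 − 1.6)² = 1.15×3.56² = 14.6 mA.
V_DS = V_DD − I_D·R_D = 19 − 14.6×0.47 = 12.2 V.
Saturation requires V_DS ≥ V_GS − V_t = 3.56 V; 12.2 ≥ 3.56 ✓.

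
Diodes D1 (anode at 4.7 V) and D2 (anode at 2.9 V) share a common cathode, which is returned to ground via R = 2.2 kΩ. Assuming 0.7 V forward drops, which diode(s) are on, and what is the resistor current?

Only D1 conducts; I_R ≈ 1.8 mA

Assume both conduct. Then node N would need to be at both 4.7−0.7 = 4 V and 2.9−0.7 = 2.2 V, which is impossible.
Assume only D1 conducts: V_N = 4.7 − 0.7 = 4 V, so I_R = 4/2.2 = 1.82 mA.
Check D2: its anode-to-cathode voltage is 2.9 − 4 = -1.1 V < 0.7 V, so it is off. The assumption is consistent.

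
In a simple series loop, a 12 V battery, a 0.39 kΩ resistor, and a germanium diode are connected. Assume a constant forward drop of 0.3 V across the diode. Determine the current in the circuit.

KVL around the loop: 12 = V_D + I·R = 0.3 + I × 0.39 kΩ.
So I = (12 − 0.3) / 0.39 kΩ = 11.7 / 0.39 = 30 mA.

I ≈ 30 mA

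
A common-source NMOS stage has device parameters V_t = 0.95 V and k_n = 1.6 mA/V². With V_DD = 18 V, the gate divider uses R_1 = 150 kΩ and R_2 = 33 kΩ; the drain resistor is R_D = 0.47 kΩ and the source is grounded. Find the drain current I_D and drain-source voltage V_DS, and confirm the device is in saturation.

V_G = V_DD·R_2/(R_1+R_2) = 18×33/183 = 3.25 V. With the source grounded, V_GS = V_G = 3.25 V.
Assume saturation: I_D = (k_n/2)(V_GS − V_t)² = (1.6/2)×(3.25 − 0.95)² = 0.8×2.3² = 4.22 mA.
V_DS = V_DD − I_D·R_D = 18 − 4.22×0.47 = 16 V.
Saturation requires V_DS ≥ V_GS − V_t = 2.3 V; 16 ≥ 2.3 ✓.

I_D ≈ 4.2 mA, V_DS ≈ 16 V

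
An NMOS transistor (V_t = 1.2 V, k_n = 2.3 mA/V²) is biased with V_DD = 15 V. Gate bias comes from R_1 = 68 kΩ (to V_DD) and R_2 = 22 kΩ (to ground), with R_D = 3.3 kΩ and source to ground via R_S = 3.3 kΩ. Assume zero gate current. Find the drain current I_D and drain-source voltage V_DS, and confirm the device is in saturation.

I_D ≈ 0.54 mA, V_DS ≈ 11 V

V_G = V_DD·R_2/(R_1+R_2) = 15×22/90 = 3.67 V.
Assume saturation: I_D = (k_n/2)(V_GS − V_t)² with V_GS = V_G − I_D·R_S = 3.67 − 3.3·I_D.
Substituting gives 12.5·I_D² − 19.7·I_D + 7 = 0, with roots I_D = 0.54 or 1.03 mA.
The root I_D = 1.03 mA gives V_GS = 0.251 V ≤ V_t, so take I_D = 0.54 mA.
Then V_GS = 1.89 V and V_DS = V_DD − I_D(R_D+R_S) = 15 − 0.54×6.6 = 11.4 V.
Saturation requires V_DS ≥ V_GS − V_t = 0.685 V; 11.4 ≥ 0.685 ✓.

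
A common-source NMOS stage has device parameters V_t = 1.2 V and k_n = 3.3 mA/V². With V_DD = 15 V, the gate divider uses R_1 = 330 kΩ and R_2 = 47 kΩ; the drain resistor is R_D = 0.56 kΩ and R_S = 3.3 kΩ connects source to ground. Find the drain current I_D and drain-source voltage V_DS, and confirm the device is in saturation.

I_D ≈ 0.12 mA, V_DS ≈ 15 V

V_G = V_DD·R_2/(R_1+R_2) = 15×47/377 = 1.87 V.
Assume saturation: I_D = (k_n/2)(V_GS − V_t)² with V_GS = V_G − I_D·R_S = 1.87 − 3.3·I_D.
Substituting gives 18·I_D² − 8.3·I_D + 0.741 = 0, with roots I_D = 0.121 or 0.341 mA.
The root I_D = 0.341 mA gives V_GS = 0.746 V ≤ V_t, so take I_D = 0.121 mA.
Then V_GS = 1.47 V and V_DS = V_DD − I_D(R_D+R_S) = 15 − 0.121×3.86 = 14.5 V.
Saturation requires V_DS ≥ V_GS − V_t = 0.271 V; 14.5 ≥ 0.271 ✓.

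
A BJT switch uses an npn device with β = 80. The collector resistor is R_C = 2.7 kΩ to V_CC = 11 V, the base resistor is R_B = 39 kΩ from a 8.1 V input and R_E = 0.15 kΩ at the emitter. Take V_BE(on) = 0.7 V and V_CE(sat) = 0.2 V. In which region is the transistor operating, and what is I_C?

Assume active: I_B = (8.1 − 0.7)/(39 + 81×0.15) = 0.145 mA, I_C = β·I_B = 11.6 mA.
Then V_CE = 11 − 11.6×2.7 − 11.7×0.15 = -22 V < 0.2 V — the active assumption fails.
Re-solve with V_CE = 0.2 V. KCL at the emitter: V_E/R_E = (V_BB−0.7−V_E)/R_B + (V_CC−0.2−V_E)/R_C, giving V_E = 0.593 V.
I_C = (V_CC − 0.2 − V_E)/R_C = (10.8 − 0.593)/2.7 = 3.78 mA.
Check: I_B = (7.4 − 0.593)/39 = 0.175 mA, and β·I_B = 14 mA > I_C, confirming saturation.

saturation; I_C ≈ 3.8 mA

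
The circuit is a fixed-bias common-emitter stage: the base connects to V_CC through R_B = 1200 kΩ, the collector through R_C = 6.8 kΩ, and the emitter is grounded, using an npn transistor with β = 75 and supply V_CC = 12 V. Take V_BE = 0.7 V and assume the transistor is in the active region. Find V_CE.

V_CE ≈ 7.2 V

Base loop: V_CC = I_B·R_B + V_BE, so I_B = (12 − 0.7)/1200 kΩ = 0.00942 mA.
In the active region I_C = β·I_B = 75 × 0.00942 = 0.706 mA.
Collector loop: V_CE = V_CC − I_C·R_C = 12 − 0.706×6.8 = 7.2 V.
Since V_CE = 7.2 V > V_CE(sat) ≈ 0.2 V, the transistor is in the active region as assumed.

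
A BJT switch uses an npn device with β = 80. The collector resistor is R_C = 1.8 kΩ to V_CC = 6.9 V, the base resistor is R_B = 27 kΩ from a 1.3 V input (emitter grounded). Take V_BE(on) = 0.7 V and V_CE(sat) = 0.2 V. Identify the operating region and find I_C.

Assume active. Base-emitter loop: I_B = (V_BB − V_BE)/R_B = (1.3 − 0.7)/27 = 0.0222 mA.
I_C = β·I_B = 80×0.0222 = 1.78 mA.
V_CE = V_CC − I_C·R_C = 6.9 − 1.78×1.8 = 3.7 V > V_CE(sat), so the active-region assumption holds.

active; I_C ≈ 1.8 mA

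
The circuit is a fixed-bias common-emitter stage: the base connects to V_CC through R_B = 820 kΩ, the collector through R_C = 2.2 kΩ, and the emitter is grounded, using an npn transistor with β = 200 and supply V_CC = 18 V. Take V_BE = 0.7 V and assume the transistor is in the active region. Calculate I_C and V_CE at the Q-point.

Base loop: V_CC = I_B·R_B + V_BE, so I_B = (18 − 0.7)/820 kΩ = 0.0211 mA.
In the active region I_C = β·I_B = 200 × 0.0211 = 4.22 mA.
Collector loop: V_CE = V_CC − I_C·R_C = 18 − 4.22×2.2 = 8.72 V.
Since V_CE = 8.72 V > V_CE(sat) ≈ 0.2 V, the transistor is in the active region as assumed.

I_C ≈ 4.2 mA, V_CE ≈ 8.7 V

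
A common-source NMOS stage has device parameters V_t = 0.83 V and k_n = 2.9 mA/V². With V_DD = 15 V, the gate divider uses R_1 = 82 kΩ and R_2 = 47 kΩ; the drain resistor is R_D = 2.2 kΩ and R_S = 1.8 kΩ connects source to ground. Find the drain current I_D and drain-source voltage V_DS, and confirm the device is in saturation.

V_G = V_DD·R_2/(R_1+R_2) = 15×47/129 = 5.47 V.
Assume saturation: I_D = (k_n/2)(V_GS − V_t)² with V_GS = V_G − I_D·R_S = 5.47 − 1.8·I_D.
Substituting gives 4.7·I_D² − 25.2·I_D + 31.2 = 0, with roots I_D = 1.93 or 3.43 mA.
The root I_D = 3.43 mA gives V_GS = -0.708 V ≤ V_t, so take I_D = 1.93 mA.
Then V_GS = 1.98 V and V_DS = V_DD − I_D(R_D+R_S) = 15 − 1.93×4 = 7.27 V.
Saturation requires V_DS ≥ V_GS − V_t = 1.15 V; 7.27 ≥ 1.15 ✓.

I_D ≈ 1.9 mA, V_DS ≈ 7.3 V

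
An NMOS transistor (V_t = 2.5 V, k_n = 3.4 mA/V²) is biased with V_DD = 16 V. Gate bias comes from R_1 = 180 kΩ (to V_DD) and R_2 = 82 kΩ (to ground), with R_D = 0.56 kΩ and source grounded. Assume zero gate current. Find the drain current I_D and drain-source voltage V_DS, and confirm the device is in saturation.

V_G = V_DD·R_2/(R_1+R_2) = 16×82/262 = 5.01 V. With the source grounded, V_GS = V_G = 5.01 V.
Assume saturation: I_D = (k_n/2)(V_GS − V_t)² = (3.4/2)×(5.01 − 2.5)² = 1.7×2.51² = 10.7 mA.
V_DS = V_DD − I_D·R_D = 16 − 10.7×0.56 = 10 V.
Saturation requires V_DS ≥ V_GS − V_t = 2.51 V; 10 ≥ 2.51 ✓.

I_D ≈ 11 mA, V_DS ≈ 10 V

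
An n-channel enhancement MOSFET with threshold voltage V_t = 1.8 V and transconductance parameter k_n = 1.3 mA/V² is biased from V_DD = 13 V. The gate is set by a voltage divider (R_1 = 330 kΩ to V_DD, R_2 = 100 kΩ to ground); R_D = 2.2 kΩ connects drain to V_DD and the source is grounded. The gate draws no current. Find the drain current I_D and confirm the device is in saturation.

I_D ≈ 0.97 mA

V_G = V_DD·R_2/(R_1+R_2) = 13×100/430 = 3.02 V. With the source grounded, V_GS = V_G = 3.02 V.
Assume saturation: I_D = (k_n/2)(V_GS − V_t)² = (1.3/2)×(3.02 − 1.8)² = 0.65×1.22² = 0.973 mA.
V_DS = V_DD − I_D·R_D = 13 − 0.973×2.2 = 10.9 V.
Saturation requires V_DS ≥ V_GS − V_t = 1.22 V; 10.9 ≥ 1.22 ✓.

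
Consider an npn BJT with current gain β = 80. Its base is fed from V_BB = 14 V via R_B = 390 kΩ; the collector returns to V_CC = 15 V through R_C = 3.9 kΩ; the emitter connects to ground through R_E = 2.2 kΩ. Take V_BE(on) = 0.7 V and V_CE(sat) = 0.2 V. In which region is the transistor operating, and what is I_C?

active; I_C ≈ 1.9 mA

Assume active. Base-emitter loop: I_B = (V_BB − V_BE)/(R_B + (β+1)R_E) = (14 − 0.7)/(390 + 81×2.2) = 0.0234 mA.
I_C = β·I_B = 80×0.0234 = 1.87 mA.
V_CE = V_CC − I_C·R_C − I_E·R_E = 15 − 1.87×3.9 − 1.9×2.2 = 3.53 V > V_CE(sat), so the active-region assumption holds.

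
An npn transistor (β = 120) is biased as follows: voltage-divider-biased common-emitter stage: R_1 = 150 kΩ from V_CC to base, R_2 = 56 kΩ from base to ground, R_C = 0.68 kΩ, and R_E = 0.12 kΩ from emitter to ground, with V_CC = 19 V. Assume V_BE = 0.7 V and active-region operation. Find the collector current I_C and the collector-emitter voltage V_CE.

Thevenize the base divider: V_Th = V_CC·R_2/(R_1+R_2) = 19×56/206 = 5.17 V, R_Th = R_1‖R_2 = 40.8 kΩ.
Base-emitter loop: V_Th = I_B·R_Th + V_BE + (β+1)I_B·R_E, so I_B = (5.17 − 0.7) / (40.8 + 121×0.12) = 0.0807 mA.
I_C = β·I_B = 120×0.0807 = 9.69 mA, and I_E = (β+1)I_B = 9.77 mA.
V_CE = V_CC − I_C·R_C − I_E·R_E = 19 − 9.69×0.68 − 9.77×0.12 = 11.2 V.
V_CE = 11.2 V > 0.2 V confirms active-region operation.

I_C ≈ 9.7 mA, V_CE ≈ 11 V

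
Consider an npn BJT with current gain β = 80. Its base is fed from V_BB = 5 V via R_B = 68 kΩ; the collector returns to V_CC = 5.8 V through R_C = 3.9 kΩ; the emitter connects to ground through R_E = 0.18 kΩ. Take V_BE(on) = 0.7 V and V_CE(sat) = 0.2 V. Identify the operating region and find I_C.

saturation; I_C ≈ 1.4 mA

Assume active: I_B = (5 − 0.7)/(68 + 81×0.18) = 0.0521 mA, I_C = β·I_B = 4.17 mA.
Then V_CE = 5.8 − 4.17×3.9 − 4.22×0.18 = -11.2 V < 0.2 V — the active assumption fails.
Re-solve with V_CE = 0.2 V. KCL at the emitter: V_E/R_E = (V_BB−0.7−V_E)/R_B + (V_CC−0.2−V_E)/R_C, giving V_E = 0.257 V.
I_C = (V_CC − 0.2 − V_E)/R_C = (5.6 − 0.257)/3.9 = 1.37 mA.
Check: I_B = (4.3 − 0.257)/68 = 0.0595 mA, and β·I_B = 4.76 mA > I_C, confirming saturation.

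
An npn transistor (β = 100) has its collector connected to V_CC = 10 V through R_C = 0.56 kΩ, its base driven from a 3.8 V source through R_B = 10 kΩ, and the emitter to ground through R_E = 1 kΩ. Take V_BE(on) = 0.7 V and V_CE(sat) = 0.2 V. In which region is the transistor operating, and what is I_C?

Assume active. Base-emitter loop: I_B = (V_BB − V_BE)/(R_B + (β+1)R_E) = (3.8 − 0.7)/(10 + 101×1) = 0.0279 mA.
I_C = β·I_B = 100×0.0279 = 2.79 mA.
V_CE = V_CC − I_C·R_C − I_E·R_E = 10 − 2.79×0.56 − 2.82×1 = 5.62 V > V_CE(sat), so the active-region assumption holds.

active; I_C ≈ 2.8 mA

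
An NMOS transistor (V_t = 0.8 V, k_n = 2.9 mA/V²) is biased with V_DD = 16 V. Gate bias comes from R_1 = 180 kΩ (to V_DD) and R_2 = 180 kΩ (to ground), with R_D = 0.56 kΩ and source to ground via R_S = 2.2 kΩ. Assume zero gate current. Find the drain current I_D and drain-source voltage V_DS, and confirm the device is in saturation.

V_G = V_DD·R_2/(R_1+R_2) = 16×180/360 = 8 V.
Assume saturation: I_D = (k_n/2)(V_GS − V_t)² with V_GS = V_G − I_D·R_S = 8 − 2.2·I_D.
Substituting gives 7.02·I_D² − 46.9·I_D + 75.2 = 0, with roots I_D = 2.66 or 4.03 mA.
The root I_D = 4.03 mA gives V_GS = -0.867 V ≤ V_t, so take I_D = 2.66 mA.
Then V_GS = 2.15 V and V_DS = V_DD − I_D(R_D+R_S) = 16 − 2.66×2.76 = 8.67 V.
Saturation requires V_DS ≥ V_GS − V_t = 1.35 V; 8.67 ≥ 1.35 ✓.

I_D ≈ 2.7 mA, V_DS ≈ 8.7 V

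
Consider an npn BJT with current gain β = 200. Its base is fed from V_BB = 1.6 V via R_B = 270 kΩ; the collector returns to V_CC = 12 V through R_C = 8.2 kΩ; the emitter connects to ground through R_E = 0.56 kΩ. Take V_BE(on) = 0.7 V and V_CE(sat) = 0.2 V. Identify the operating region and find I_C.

active; I_C ≈ 0.47 mA

Assume active. Base-emitter loop: I_B = (V_BB − V_BE)/(R_B + (β+1)R_E) = (1.6 − 0.7)/(270 + 201×0.56) = 0.00235 mA.
I_C = β·I_B = 200×0.00235 = 0.471 mA.
V_CE = V_CC − I_C·R_C − I_E·R_E = 12 − 0.471×8.2 − 0.473×0.56 = 7.88 V > V_CE(sat), so the active-region assumption holds.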